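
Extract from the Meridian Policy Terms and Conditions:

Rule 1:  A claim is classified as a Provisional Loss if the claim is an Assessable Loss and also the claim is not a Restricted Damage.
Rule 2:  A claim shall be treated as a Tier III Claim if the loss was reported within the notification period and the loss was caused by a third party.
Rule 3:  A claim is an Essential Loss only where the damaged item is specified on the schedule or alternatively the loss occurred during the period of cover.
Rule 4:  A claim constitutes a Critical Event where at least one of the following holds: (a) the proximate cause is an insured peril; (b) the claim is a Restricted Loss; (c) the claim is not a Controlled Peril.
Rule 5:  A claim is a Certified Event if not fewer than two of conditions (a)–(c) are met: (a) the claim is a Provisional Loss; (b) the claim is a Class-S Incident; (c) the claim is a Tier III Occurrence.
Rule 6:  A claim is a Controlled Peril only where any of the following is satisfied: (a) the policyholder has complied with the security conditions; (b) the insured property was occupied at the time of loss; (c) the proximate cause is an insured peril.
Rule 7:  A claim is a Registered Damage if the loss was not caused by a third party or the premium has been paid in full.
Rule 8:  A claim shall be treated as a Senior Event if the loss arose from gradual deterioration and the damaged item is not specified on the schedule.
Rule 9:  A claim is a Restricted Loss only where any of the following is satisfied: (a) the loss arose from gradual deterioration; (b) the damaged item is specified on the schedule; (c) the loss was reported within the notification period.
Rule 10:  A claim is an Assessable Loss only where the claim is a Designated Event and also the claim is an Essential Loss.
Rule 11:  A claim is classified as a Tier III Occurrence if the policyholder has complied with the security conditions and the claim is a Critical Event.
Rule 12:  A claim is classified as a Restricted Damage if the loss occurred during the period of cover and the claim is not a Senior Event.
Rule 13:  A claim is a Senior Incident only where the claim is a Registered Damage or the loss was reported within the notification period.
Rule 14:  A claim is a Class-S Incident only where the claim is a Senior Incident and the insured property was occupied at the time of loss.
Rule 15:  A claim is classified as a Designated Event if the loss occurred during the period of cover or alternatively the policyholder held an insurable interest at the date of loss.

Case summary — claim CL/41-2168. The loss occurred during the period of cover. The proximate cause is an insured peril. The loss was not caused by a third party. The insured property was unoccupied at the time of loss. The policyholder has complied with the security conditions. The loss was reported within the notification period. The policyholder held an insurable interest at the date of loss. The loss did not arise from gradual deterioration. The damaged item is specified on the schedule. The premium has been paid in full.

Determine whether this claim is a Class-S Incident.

No

rule 7 — Registered Damage: [the loss was not caused by a third party? yes] OR [the premium has been paid in full? yes] → satisfied.
rule 13 — Senior Incident: [Registered Damage (rule 7)? yes] OR [the loss was reported within the notification period? yes] → satisfied.
rule 14 — Class-S Incident: [Senior Incident (rule 13)? yes] AND [the insured property was occupied at the time of loss? no] → not satisfied.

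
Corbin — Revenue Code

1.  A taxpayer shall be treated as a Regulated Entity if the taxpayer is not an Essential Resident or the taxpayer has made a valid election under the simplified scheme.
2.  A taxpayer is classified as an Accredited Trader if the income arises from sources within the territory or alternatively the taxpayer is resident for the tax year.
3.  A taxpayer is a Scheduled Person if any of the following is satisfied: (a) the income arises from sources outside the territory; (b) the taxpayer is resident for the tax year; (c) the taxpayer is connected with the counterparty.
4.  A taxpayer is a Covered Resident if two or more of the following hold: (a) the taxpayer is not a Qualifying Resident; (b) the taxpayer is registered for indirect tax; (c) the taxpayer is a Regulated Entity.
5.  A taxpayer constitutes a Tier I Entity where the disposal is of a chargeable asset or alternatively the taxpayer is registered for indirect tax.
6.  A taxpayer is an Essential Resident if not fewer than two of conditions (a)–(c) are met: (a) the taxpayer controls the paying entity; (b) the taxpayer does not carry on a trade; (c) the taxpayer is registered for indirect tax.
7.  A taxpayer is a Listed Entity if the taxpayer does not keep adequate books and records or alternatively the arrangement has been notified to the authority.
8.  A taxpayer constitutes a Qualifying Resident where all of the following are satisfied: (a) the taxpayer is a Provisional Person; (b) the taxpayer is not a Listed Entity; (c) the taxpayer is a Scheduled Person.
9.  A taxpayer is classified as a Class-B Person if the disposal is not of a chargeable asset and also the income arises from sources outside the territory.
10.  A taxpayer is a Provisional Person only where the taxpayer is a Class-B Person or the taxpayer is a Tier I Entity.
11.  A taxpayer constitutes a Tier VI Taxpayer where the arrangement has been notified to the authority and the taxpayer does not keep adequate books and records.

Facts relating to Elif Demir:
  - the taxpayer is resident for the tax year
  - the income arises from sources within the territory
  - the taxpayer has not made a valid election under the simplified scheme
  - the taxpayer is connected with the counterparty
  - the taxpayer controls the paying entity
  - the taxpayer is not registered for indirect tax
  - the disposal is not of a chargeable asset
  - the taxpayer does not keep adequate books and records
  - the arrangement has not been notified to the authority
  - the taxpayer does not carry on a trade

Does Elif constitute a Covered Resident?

paragraph 9 — Class-B Person: [the disposal is not of a chargeable asset? yes] AND [the income arises from sources outside the territory? no] → not satisfied.
paragraph 5 — Tier I Entity: [the disposal is of a chargeable asset? no] OR [the taxpayer is registered for indirect tax? no] → not satisfied.
paragraph 10 — Provisional Person: [Class-B Person (paragraph 9)? no] OR [Tier I Entity (paragraph 5)? no] → not satisfied.
paragraph 7 — Listed Entity: [the taxpayer does not keep adequate books and records? yes] OR [the arrangement has been notified to the authority? no] → satisfied.
paragraph 3 — Scheduled Person: [the income arises from sources outside the territory? no] OR [the taxpayer is resident for the tax year? yes] OR [the taxpayer is connected with the counterparty? yes] → satisfied.
paragraph 8 — Qualifying Resident: [Provisional Person (paragraph 10)? no] AND [not a Listed Entity (paragraph 7)? no] AND [Scheduled Person (paragraph 3)? yes] → not satisfied.
paragraph 6 — Essential Resident: the taxpayer controls the paying entity? yes; the taxpayer does not carry on a trade? yes; the taxpayer is registered for indirect tax? no — 2 of 3 hold (need ≥2) → satisfied.
paragraph 1 — Regulated Entity: [not an Essential Resident (paragraph 6)? no] OR [the taxpayer has made a valid election under the simplified scheme? no] → not satisfied.
paragraph 4 — Covered Resident: not a Qualifying Resident (paragraph 8)? yes; the taxpayer is registered for indirect tax? no; Regulated Entity (paragraph 1)? no — 1 of 3 hold (need ≥2) → not satisfied.

No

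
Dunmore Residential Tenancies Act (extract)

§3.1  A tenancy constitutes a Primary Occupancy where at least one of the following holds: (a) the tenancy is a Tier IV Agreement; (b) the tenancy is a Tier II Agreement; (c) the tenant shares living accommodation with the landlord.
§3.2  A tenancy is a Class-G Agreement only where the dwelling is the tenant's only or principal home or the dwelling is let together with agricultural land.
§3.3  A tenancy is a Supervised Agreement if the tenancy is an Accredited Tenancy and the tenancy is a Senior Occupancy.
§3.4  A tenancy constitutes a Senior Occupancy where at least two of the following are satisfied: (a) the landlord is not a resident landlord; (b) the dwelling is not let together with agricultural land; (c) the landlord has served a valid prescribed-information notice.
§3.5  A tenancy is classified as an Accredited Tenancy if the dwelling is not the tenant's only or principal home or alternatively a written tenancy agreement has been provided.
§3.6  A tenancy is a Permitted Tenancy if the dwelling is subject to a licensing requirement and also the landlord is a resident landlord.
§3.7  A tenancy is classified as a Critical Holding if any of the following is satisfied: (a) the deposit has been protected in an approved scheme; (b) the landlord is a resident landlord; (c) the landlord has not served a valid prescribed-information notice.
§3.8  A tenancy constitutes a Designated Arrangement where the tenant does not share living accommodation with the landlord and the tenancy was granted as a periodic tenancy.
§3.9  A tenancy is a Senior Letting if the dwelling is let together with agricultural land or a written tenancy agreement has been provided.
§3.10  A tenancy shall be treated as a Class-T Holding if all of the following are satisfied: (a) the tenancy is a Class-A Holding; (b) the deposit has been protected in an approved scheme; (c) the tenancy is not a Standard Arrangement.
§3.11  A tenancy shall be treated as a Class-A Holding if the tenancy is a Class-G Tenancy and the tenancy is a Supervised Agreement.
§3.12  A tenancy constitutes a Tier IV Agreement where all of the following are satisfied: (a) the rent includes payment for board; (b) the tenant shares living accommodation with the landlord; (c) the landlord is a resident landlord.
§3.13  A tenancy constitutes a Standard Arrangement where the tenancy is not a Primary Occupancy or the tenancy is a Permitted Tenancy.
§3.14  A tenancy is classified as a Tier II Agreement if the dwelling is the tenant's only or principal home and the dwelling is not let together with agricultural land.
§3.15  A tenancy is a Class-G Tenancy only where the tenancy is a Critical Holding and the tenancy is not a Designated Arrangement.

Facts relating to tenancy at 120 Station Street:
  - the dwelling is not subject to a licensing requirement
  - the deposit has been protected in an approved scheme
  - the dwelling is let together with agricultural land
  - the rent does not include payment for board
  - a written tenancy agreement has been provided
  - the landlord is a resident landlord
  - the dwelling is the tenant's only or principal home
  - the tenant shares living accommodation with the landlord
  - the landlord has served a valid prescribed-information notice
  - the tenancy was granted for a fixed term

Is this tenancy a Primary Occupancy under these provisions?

§3.12 — Tier IV Agreement: [the rent includes payment for board? no] AND [the tenant shares living accommodation with the landlord? yes] AND [the landlord is a resident landlord? yes] → not satisfied.
§3.14 — Tier II Agreement: [the dwelling is the tenant's only or principal home? yes] AND [the dwelling is not let together with agricultural land? no] → not satisfied.
§3.1 — Primary Occupancy: [Tier IV Agreement (§3.12)? no] OR [Tier II Agreement (§3.14)? no] OR [the tenant shares living accommodation with the landlord? yes] → satisfied.

Yes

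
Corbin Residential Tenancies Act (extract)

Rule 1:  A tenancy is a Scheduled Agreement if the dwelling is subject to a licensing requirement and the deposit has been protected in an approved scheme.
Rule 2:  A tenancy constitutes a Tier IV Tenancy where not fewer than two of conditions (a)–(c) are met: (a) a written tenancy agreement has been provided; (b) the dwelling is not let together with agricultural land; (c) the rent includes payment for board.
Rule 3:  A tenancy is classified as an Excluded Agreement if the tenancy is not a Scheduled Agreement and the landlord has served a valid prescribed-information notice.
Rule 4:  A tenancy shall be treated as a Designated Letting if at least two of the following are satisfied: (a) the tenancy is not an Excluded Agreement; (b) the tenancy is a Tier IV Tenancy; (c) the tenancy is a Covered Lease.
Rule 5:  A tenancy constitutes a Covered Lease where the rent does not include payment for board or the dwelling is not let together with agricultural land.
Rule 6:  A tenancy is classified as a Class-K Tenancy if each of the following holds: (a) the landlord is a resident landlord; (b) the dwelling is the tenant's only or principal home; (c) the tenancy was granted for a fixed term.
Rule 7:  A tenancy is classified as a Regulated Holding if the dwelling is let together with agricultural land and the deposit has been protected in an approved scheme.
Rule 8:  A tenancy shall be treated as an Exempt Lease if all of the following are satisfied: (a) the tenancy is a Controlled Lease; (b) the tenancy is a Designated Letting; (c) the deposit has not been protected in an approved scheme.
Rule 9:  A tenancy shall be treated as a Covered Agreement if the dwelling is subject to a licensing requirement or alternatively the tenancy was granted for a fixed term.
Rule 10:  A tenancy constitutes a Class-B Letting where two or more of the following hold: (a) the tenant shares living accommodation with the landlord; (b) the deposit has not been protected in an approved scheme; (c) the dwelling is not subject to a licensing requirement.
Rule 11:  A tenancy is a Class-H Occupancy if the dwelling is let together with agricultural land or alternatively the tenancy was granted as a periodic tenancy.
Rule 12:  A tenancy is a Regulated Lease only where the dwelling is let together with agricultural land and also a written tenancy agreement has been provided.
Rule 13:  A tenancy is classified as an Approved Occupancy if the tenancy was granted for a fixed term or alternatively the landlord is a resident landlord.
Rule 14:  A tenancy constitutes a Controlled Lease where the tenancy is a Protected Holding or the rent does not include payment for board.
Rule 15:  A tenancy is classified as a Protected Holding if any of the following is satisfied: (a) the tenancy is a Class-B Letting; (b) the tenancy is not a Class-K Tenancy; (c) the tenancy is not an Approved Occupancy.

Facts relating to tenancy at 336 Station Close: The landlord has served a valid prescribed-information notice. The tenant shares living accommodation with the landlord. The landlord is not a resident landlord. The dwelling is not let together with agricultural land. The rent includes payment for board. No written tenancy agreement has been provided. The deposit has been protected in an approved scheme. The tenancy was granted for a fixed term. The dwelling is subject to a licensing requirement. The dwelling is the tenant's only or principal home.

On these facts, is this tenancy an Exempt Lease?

rule 10 — Class-B Letting: the tenant shares living accommodation with the landlord? yes; the deposit has not been protected in an approved scheme? no; the dwelling is not subject to a licensing requirement? no — 1 of 3 hold (need ≥2) → not satisfied.
rule 6 — Class-K Tenancy: [the landlord is a resident landlord? no] AND [the dwelling is the tenant's only or principal home? yes] AND [the tenancy was granted for a fixed term? yes] → not satisfied.
rule 13 — Approved Occupancy: [the tenancy was granted for a fixed term? yes] OR [the landlord is a resident landlord? no] → satisfied.
rule 15 — Protected Holding: [Class-B Letting (rule 10)? no] OR [not a Class-K Tenancy (rule 6)? yes] OR [not an Approved Occupancy (rule 13)? no] → satisfied.
rule 14 — Controlled Lease: [Protected Holding (rule 15)? yes] OR [the rent does not include payment for board? no] → satisfied.
rule 1 — Scheduled Agreement: [the dwelling is subject to a licensing requirement? yes] AND [the deposit has been protected in an approved scheme? yes] → satisfied.
rule 3 — Excluded Agreement: [not a Scheduled Agreement (rule 1)? no] AND [the landlord has served a valid prescribed-information notice? yes] → not satisfied.
rule 2 — Tier IV Tenancy: a written tenancy agreement has been provided? no; the dwelling is not let together with agricultural land? yes; the rent includes payment for board? yes — 2 of 3 hold (need ≥2) → satisfied.
rule 5 — Covered Lease: [the rent does not include payment for board? no] OR [the dwelling is not let together with agricultural land? yes] → satisfied.
rule 4 — Designated Letting: not an Excluded Agreement (rule 3)? yes; Tier IV Tenancy (rule 2)? yes; Covered Lease (rule 5)? yes — 3 of 3 hold (need ≥2) → satisfied.
rule 8 — Exempt Lease: [Controlled Lease (rule 14)? yes] AND [Designated Letting (rule 4)? yes] AND [the deposit has not been protected in an approved scheme? no] → not satisfied.

No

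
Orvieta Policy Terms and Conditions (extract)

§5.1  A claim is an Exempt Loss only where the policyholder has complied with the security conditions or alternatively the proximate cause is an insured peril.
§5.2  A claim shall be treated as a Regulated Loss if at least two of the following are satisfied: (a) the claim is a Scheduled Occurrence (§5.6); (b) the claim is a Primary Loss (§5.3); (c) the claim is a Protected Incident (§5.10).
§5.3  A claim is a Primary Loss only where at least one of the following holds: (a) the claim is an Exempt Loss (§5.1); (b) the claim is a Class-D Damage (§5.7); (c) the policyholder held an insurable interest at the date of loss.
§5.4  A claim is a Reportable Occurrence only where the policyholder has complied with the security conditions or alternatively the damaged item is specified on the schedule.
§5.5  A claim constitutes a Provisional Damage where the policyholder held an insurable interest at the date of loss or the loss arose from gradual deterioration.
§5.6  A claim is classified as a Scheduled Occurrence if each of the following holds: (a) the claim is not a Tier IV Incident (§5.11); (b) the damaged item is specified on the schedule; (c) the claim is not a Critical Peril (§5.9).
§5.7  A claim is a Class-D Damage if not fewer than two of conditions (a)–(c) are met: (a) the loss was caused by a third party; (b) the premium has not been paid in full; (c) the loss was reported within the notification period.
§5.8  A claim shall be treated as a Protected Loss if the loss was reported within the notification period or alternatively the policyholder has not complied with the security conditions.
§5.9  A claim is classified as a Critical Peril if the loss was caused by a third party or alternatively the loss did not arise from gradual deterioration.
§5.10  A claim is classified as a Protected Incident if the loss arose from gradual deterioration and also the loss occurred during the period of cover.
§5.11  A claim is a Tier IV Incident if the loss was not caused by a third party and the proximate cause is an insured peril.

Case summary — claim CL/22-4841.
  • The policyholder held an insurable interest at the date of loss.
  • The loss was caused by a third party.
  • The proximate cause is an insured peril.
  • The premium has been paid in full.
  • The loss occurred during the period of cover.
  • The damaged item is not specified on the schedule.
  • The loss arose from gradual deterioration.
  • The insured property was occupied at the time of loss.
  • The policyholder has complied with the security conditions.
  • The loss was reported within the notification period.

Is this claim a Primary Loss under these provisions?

Yes

§5.1 — Exempt Loss: [the policyholder has complied with the security conditions? yes] OR [the proximate cause is an insured peril? yes] → satisfied.
§5.7 — Class-D Damage: the loss was caused by a third party? yes; the premium has not been paid in full? no; the loss was reported within the notification period? yes — 2 of 3 hold (need ≥2) → satisfied.
§5.3 — Primary Loss: [Exempt Loss (§5.1)? yes] OR [Class-D Damage (§5.7)? yes] OR [the policyholder held an insurable interest at the date of loss? yes] → satisfied.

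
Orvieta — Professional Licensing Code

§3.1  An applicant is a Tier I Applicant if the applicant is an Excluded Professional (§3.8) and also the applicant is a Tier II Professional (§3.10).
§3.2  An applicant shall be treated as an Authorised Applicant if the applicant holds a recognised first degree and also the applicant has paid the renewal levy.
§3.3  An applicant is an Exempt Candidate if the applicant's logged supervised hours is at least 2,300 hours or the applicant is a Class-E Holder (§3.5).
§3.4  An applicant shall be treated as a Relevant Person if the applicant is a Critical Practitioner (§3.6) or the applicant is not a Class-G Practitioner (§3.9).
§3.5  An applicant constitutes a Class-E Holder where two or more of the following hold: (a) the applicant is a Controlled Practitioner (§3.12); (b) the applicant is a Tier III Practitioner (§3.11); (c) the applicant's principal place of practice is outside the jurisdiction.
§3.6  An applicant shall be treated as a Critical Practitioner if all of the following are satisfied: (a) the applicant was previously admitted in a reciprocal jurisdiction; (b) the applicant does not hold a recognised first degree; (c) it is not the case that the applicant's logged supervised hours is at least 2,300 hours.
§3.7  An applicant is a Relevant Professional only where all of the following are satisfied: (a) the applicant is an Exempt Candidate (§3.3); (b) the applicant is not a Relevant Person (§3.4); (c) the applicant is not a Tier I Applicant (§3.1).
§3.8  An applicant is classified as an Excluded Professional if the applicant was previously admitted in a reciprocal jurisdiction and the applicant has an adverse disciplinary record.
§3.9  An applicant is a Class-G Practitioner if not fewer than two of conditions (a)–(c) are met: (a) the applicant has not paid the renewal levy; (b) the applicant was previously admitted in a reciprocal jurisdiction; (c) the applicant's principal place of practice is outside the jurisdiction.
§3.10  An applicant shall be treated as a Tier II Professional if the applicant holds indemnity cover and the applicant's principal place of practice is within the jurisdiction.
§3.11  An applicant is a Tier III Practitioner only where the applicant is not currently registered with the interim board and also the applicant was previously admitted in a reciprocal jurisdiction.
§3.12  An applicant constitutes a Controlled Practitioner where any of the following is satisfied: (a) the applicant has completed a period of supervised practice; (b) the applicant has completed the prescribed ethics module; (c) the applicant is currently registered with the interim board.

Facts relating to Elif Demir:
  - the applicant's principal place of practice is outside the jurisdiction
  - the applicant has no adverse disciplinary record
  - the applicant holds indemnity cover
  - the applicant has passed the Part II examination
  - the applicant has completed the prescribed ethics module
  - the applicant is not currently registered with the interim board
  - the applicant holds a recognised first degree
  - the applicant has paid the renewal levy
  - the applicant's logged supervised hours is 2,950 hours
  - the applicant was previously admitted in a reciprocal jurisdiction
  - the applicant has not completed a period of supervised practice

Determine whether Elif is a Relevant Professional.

Yes

§3.12 — Controlled Practitioner: [the applicant has completed a period of supervised practice? no] OR [the applicant has completed the prescribed ethics module? yes] OR [the applicant is currently registered with the interim board? no] → satisfied.
§3.11 — Tier III Practitioner: [the applicant is not currently registered with the interim board? yes] AND [the applicant was previously admitted in a reciprocal jurisdiction? yes] → satisfied.
§3.5 — Class-E Holder: Controlled Practitioner (§3.12)? yes; Tier III Practitioner (§3.11)? yes; the applicant's principal place of practice is outside the jurisdiction? yes — 3 of 3 hold (need ≥2) → satisfied.
§3.3 — Exempt Candidate: [applicant's logged supervised hours: 2,950 hours ≥ 2,300 hours? yes] OR [Class-E Holder (§3.5)? yes] → satisfied.
§3.6 — Critical Practitioner: [the applicant was previously admitted in a reciprocal jurisdiction? yes] AND [the applicant does not hold a recognised first degree? no] AND [applicant's logged supervised hours: 2,950 hours ≥ 2,300 hours? yes, so negated condition no] → not satisfied.
§3.9 — Class-G Practitioner: the applicant has not paid the renewal levy? no; the applicant was previously admitted in a reciprocal jurisdiction? yes; the applicant's principal place of practice is outside the jurisdiction? yes — 2 of 3 hold (need ≥2) → satisfied.
§3.4 — Relevant Person: [Critical Practitioner (§3.6)? no] OR [not a Class-G Practitioner (§3.9)? no] → not satisfied.
§3.8 — Excluded Professional: [the applicant was previously admitted in a reciprocal jurisdiction? yes] AND [the applicant has an adverse disciplinary record? no] → not satisfied.
§3.10 — Tier II Professional: [the applicant holds indemnity cover? yes] AND [the applicant's principal place of practice is within the jurisdiction? no] → not satisfied.
§3.1 — Tier I Applicant: [Excluded Professional (§3.8)? no] AND [Tier II Professional (§3.10)? no] → not satisfied.
§3.7 — Relevant Professional: [Exempt Candidate (§3.3)? yes] AND [not a Relevant Person (§3.4)? yes] AND [not a Tier I Applicant (§3.1)? yes] → satisfied.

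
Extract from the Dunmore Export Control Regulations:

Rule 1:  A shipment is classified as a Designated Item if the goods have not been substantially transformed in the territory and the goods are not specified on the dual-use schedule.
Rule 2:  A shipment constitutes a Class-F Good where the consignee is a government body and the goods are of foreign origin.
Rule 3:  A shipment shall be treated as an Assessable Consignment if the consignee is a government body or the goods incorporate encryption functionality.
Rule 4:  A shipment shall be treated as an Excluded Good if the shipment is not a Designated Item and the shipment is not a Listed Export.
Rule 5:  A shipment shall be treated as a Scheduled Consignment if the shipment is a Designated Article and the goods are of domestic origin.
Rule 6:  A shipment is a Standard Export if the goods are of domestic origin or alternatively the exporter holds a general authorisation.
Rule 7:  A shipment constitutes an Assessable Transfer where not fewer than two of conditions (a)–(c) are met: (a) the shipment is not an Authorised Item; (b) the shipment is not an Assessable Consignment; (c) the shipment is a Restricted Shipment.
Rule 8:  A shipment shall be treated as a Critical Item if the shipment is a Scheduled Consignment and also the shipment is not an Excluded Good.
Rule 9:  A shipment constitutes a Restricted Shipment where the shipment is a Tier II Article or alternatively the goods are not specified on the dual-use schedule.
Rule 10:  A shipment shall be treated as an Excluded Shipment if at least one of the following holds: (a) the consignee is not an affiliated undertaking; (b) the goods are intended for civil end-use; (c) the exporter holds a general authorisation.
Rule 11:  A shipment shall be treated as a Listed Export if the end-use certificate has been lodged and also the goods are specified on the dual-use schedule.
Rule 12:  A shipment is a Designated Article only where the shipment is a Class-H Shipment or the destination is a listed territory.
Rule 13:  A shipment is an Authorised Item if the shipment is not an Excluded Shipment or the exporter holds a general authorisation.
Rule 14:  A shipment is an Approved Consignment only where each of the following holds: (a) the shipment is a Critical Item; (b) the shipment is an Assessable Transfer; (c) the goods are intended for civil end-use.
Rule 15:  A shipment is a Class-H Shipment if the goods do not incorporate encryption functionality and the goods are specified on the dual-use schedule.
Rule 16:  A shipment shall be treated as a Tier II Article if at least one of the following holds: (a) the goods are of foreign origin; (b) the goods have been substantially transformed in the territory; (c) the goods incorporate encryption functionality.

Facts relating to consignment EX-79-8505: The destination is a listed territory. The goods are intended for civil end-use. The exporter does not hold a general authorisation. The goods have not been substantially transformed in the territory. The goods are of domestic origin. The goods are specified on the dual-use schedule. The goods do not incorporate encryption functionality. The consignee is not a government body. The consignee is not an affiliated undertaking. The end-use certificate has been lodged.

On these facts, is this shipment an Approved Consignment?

Yes

rule 15 — Class-H Shipment: [the goods do not incorporate encryption functionality? yes] AND [the goods are specified on the dual-use schedule? yes] → satisfied.
rule 12 — Designated Article: [Class-H Shipment (rule 15)? yes] OR [the destination is a listed territory? yes] → satisfied.
rule 5 — Scheduled Consignment: [Designated Article (rule 12)? yes] AND [the goods are of domestic origin? yes] → satisfied.
rule 1 — Designated Item: [the goods have not been substantially transformed in the territory? yes] AND [the goods are not specified on the dual-use schedule? no] → not satisfied.
rule 11 — Listed Export: [the end-use certificate has been lodged? yes] AND [the goods are specified on the dual-use schedule? yes] → satisfied.
rule 4 — Excluded Good: [not a Designated Item (rule 1)? yes] AND [not a Listed Export (rule 11)? no] → not satisfied.
rule 8 — Critical Item: [Scheduled Consignment (rule 5)? yes] AND [not an Excluded Good (rule 4)? yes] → satisfied.
rule 10 — Excluded Shipment: [the consignee is not an affiliated undertaking? yes] OR [the goods are intended for civil end-use? yes] OR [the exporter holds a general authorisation? no] → satisfied.
rule 13 — Authorised Item: [not an Excluded Shipment (rule 10)? no] OR [the exporter holds a general authorisation? no] → not satisfied.
rule 3 — Assessable Consignment: [the consignee is a government body? no] OR [the goods incorporate encryption functionality? no] → not satisfied.
rule 16 — Tier II Article: [the goods are of foreign origin? no] OR [the goods have been substantially transformed in the territory? no] OR [the goods incorporate encryption functionality? no] → not satisfied.
rule 9 — Restricted Shipment: [Tier II Article (rule 16)? no] OR [the goods are not specified on the dual-use schedule? no] → not satisfied.
rule 7 — Assessable Transfer: not an Authorised Item (rule 13)? yes; not an Assessable Consignment (rule 3)? yes; Restricted Shipment (rule 9)? no — 2 of 3 hold (need ≥2) → satisfied.
rule 14 — Approved Consignment: [Critical Item (rule 8)? yes] AND [Assessable Transfer (rule 7)? yes] AND [the goods are intended for civil end-use? yes] → satisfied.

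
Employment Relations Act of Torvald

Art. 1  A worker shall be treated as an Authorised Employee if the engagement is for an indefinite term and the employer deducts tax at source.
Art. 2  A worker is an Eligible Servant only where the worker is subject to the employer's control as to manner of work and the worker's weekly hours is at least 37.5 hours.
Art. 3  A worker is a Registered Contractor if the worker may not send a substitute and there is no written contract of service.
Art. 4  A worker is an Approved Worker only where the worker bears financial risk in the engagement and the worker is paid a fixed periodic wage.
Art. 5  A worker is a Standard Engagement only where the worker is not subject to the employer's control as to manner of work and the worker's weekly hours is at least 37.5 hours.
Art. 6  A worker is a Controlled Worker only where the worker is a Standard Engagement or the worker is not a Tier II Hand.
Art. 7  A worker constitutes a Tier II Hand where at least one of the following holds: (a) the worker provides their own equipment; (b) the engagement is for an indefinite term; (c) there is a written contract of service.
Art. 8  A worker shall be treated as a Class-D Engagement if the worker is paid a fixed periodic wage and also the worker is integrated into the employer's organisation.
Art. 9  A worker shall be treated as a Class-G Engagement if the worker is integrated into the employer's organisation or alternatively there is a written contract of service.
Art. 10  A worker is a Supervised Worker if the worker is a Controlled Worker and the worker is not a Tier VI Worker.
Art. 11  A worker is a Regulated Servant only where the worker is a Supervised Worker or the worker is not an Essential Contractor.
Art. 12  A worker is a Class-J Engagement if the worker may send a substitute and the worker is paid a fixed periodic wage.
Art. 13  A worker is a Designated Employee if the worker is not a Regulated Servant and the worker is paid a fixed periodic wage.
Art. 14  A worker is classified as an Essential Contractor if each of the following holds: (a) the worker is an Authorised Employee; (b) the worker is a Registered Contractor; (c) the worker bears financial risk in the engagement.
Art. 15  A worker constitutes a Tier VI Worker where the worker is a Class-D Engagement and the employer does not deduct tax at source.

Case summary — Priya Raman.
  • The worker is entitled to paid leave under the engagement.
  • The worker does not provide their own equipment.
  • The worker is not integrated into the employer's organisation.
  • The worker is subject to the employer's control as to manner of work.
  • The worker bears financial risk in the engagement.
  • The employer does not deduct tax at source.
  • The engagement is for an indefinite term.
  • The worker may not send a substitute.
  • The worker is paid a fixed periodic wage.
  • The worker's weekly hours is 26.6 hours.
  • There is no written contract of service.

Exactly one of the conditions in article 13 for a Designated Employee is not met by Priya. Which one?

Regulated Servant

article 5 — Standard Engagement: [the worker is not subject to the employer's control as to manner of work? no] AND [worker's weekly hours: 26.6 hours ≥ 37.5 hours? no] → not satisfied.
article 7 — Tier II Hand: [the worker provides their own equipment? no] OR [the engagement is for an indefinite term? yes] OR [there is a written contract of service? no] → satisfied.
article 6 — Controlled Worker: [Standard Engagement (article 5)? no] OR [not a Tier II Hand (article 7)? no] → not satisfied.
article 8 — Class-D Engagement: [the worker is paid a fixed periodic wage? yes] AND [the worker is integrated into the employer's organisation? no] → not satisfied.
article 15 — Tier VI Worker: [Class-D Engagement (article 8)? no] AND [the employer does not deduct tax at source? yes] → not satisfied.
article 10 — Supervised Worker: [Controlled Worker (article 6)? no] AND [not a Tier VI Worker (article 15)? yes] → not satisfied.
article 1 — Authorised Employee: [the engagement is for an indefinite term? yes] AND [the employer deducts tax at source? no] → not satisfied.
article 3 — Registered Contractor: [the worker may not send a substitute? yes] AND [there is no written contract of service? yes] → satisfied.
article 14 — Essential Contractor: [Authorised Employee (article 1)? no] AND [Registered Contractor (article 3)? yes] AND [the worker bears financial risk in the engagement? yes] → not satisfied.
article 11 — Regulated Servant: [Supervised Worker (article 10)? no] OR [not an Essential Contractor (article 14)? yes] → satisfied.
article 13 — Designated Employee: [not a Regulated Servant (article 11)? no] AND [the worker is paid a fixed periodic wage? yes] → not satisfied.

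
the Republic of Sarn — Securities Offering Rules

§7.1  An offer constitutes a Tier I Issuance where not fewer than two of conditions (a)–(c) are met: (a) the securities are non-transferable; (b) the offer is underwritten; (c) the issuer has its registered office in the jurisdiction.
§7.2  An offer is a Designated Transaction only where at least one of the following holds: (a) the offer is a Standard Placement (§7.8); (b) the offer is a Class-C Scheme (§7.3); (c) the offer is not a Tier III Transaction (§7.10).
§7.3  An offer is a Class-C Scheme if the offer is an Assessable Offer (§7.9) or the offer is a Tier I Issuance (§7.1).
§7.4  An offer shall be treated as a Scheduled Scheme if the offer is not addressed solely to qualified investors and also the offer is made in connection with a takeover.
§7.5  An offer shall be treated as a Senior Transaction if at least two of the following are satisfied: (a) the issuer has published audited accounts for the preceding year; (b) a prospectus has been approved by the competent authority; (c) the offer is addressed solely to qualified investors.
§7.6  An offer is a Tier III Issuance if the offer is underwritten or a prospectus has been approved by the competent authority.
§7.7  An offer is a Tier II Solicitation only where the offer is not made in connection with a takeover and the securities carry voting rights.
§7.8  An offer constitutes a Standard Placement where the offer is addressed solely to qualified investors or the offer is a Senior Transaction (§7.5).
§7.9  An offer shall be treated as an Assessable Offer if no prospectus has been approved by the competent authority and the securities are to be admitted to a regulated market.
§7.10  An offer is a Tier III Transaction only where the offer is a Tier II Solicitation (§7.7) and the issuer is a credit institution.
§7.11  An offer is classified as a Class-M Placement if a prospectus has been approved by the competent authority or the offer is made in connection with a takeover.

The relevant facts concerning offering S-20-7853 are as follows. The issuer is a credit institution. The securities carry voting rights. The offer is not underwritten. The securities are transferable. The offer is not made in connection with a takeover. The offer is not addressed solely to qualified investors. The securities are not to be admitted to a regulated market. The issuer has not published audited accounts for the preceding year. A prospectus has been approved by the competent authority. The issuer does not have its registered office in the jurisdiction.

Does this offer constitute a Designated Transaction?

Under §7.5: the issuer has published audited accounts for the preceding year? no; a prospectus has been approved by the competent authority? yes; the offer is addressed solely to qualified investors? no — 1 of 3 hold (need ≥2) → not satisfied.
Under §7.8: the offer is addressed solely to qualified investors? no; or Senior Transaction (§7.5)? no. So the offer is not a Standard Placement.
Under §7.9: no prospectus has been approved by the competent authority? no; and the securities are to be admitted to a regulated market? no. So the offer is not an Assessable Offer.
Under §7.1: the securities are non-transferable? no; the offer is underwritten? no; the issuer has its registered office in the jurisdiction? no — 0 of 3 hold (need ≥2) → not satisfied.
Under §7.3: Assessable Offer (§7.9)? no; or Tier I Issuance (§7.1)? no. So the offer is not a Class-C Scheme.
Under §7.7: the offer is not made in connection with a takeover? yes; and the securities carry voting rights? yes. So the offer is a Tier II Solicitation.
Under §7.10: Tier II Solicitation (§7.7)? yes; and the issuer is a credit institution? yes. So the offer is a Tier III Transaction.
Under §7.2: Standard Placement (§7.8)? no; or Class-C Scheme (§7.3)? no; or not a Tier III Transaction (§7.10)? no. So the offer is not a Designated Transaction.

No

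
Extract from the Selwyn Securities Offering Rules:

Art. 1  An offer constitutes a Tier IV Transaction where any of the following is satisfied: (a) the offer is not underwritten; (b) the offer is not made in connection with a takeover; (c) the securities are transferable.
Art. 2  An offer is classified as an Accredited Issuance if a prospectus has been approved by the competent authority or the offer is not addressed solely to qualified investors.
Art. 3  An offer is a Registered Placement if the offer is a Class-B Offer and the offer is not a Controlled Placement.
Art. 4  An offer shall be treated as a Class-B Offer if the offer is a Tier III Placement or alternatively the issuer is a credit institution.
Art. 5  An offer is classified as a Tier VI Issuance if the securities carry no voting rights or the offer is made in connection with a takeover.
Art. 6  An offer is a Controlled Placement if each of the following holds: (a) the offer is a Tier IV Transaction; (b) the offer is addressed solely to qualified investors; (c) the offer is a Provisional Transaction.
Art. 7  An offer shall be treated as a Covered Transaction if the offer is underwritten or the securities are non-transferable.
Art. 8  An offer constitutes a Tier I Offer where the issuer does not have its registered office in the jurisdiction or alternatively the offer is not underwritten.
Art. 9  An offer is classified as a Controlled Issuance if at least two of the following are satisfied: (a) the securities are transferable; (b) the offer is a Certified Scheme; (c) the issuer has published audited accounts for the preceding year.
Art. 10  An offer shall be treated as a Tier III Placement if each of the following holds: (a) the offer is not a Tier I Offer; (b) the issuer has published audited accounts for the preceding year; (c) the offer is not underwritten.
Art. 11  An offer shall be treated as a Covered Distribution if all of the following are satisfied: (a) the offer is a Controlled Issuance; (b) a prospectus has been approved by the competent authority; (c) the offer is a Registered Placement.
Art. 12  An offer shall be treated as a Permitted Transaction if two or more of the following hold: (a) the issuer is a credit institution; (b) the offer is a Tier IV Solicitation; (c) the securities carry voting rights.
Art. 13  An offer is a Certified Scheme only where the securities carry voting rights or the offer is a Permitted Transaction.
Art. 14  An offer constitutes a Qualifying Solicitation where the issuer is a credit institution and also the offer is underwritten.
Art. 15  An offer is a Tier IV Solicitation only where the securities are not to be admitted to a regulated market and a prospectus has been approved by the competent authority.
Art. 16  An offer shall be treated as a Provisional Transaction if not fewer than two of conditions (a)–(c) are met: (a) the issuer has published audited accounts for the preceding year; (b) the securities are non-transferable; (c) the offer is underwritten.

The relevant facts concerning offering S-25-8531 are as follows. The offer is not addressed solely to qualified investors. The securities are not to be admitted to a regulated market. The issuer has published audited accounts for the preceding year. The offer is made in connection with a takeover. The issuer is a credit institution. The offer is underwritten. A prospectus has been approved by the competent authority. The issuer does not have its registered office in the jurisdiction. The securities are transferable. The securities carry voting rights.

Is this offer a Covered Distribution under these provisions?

Yes

Under article 15: the securities are not to be admitted to a regulated market? yes; and a prospectus has been approved by the competent authority? yes. So the offer is a Tier IV Solicitation.
Under article 12: the issuer is a credit institution? yes; Tier IV Solicitation (article 15)? yes; the securities carry voting rights? yes — 3 of 3 hold (need ≥2) → satisfied.
Under article 13: the securities carry voting rights? yes; or Permitted Transaction (article 12)? yes. So the offer is a Certified Scheme.
Under article 9: the securities are transferable? yes; Certified Scheme (article 13)? yes; the issuer has published audited accounts for the preceding year? yes — 3 of 3 hold (need ≥2) → satisfied.
Under article 8: the issuer does not have its registered office in the jurisdiction? yes; or the offer is not underwritten? no. So the offer is a Tier I Offer.
Under article 10: not a Tier I Offer (article 8)? no; and the issuer has published audited accounts for the preceding year? yes; and the offer is not underwritten? no. So the offer is not a Tier III Placement.
Under article 4: Tier III Placement (article 10)? no; or the issuer is a credit institution? yes. So the offer is a Class-B Offer.
Under article 1: the offer is not underwritten? no; or the offer is not made in connection with a takeover? no; or the securities are transferable? yes. So the offer is a Tier IV Transaction.
Under article 16: the issuer has published audited accounts for the preceding year? yes; the securities are non-transferable? no; the offer is underwritten? yes — 2 of 3 hold (need ≥2) → satisfied.
Under article 6: Tier IV Transaction (article 1)? yes; and the offer is addressed solely to qualified investors? no; and Provisional Transaction (article 16)? yes. So the offer is not a Controlled Placement.
Under article 3: Class-B Offer (article 4)? yes; and not a Controlled Placement (article 6)? yes. So the offer is a Registered Placement.
Under article 11: Controlled Issuance (article 9)? yes; and a prospectus has been approved by the competent authority? yes; and Registered Placement (article 3)? yes. So the offer is a Covered Distribution.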